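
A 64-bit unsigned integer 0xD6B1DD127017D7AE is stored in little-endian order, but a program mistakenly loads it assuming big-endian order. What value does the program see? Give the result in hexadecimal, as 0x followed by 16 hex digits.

Stored little-endian, the bytes at ascending addresses are AE D7 17 70 12 DD B1 D6.
Read back as big-endian, the last byte is least significant, giving 0xAED7177012DDB1D6.

0xAED7177012DDB1D6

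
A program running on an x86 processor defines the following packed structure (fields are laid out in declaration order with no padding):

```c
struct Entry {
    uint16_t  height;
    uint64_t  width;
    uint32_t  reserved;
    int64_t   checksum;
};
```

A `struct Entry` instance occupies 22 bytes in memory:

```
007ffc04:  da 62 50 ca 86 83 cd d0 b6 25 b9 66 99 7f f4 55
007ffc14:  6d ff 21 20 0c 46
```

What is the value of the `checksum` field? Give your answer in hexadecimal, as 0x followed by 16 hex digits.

0x460C2021FF6D55F4

`checksum` follows `height` (2 B), `width` (8 B), `reserved` (4 B), so it starts at offset 2 + 8 + 4 = 14 and occupies 8 bytes.
Bytes at offsets 14..21: F4 55 6D FF 21 20 0C 46.
Little-endian stores the least-significant byte at the lowest address.
Reassemble most-significant byte first: 46 0C 20 21 FF 6D 55 F4 → 0x460C2021FF6D55F4.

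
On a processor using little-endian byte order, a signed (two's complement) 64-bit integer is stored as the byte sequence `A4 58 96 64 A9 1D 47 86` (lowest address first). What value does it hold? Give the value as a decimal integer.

Little-endian: lowest address holds the least-significant byte.
Reassemble most-significant byte first: 86 47 1D A9 64 96 58 A4 → 0x86471DA9649658A4.
Top bit is set, so as a signed 64-bit value this is 0x86471DA9649658A4 − 2^64 = -8771009135906498396.

-8771009135906498396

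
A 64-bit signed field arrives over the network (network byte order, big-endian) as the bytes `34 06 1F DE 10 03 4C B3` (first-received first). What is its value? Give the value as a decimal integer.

Big-endian: lowest address holds the most-significant byte.
The bytes are already most-significant first: 0x34061FDE10034CB3.
0x34061FDE10034CB3 = 3748718778444369075.

3748718778444369075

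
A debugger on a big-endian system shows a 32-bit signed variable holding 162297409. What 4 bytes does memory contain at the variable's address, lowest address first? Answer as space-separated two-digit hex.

09 AC 76 41

162297409 in hexadecimal, padded to 32 bits, is 0x09AC7641.
Split into bytes (most-significant first): 09 AC 76 41.
Big-endian: lowest address holds the most-significant byte.
So the memory order matches the most-significant-first order: 09 AC 76 41.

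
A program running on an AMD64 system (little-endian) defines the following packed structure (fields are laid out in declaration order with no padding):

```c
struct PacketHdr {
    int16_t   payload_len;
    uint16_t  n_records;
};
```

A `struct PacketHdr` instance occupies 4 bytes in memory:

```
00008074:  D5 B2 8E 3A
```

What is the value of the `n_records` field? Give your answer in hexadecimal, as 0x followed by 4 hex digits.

`n_records` follows `payload_len` (2 bytes), so it starts at byte offset 2 and occupies 2 bytes.
Bytes at offsets 2..3: 8E 3A.
Little-endian: lowest address holds the least-significant byte.
Reassemble most-significant byte first: 3A 8E → 0x3A8E.

0x3A8E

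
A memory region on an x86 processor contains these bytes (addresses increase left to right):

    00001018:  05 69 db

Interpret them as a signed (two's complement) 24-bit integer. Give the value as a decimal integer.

-2397947

Little-endian stores the least-significant byte at the lowest address.
Reassemble most-significant byte first: DB 69 05 → 0xDB6905.
Top bit is set, so as a signed 24-bit value this is 0xDB6905 − 2^24 = -2397947.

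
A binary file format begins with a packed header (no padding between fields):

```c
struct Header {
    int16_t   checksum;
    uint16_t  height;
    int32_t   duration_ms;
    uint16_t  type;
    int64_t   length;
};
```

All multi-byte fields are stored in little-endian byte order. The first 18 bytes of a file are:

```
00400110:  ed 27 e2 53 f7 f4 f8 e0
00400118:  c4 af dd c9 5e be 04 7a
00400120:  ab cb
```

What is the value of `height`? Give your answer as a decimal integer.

21474

`height` follows `checksum` (2 bytes), so it starts at byte offset 2 and occupies 2 bytes.
Bytes at offsets 2..3: E2 53.
In little-endian order the low byte comes first in memory.
Reassemble most-significant byte first: 53 E2 → 0x53E2.
0x53E2 = 21474.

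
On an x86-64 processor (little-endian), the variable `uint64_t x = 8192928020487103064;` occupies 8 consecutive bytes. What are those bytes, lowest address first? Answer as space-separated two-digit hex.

8192928020487103064 in hexadecimal, padded to 64 bits, is 0x71B320A06B7A6258.
Split into bytes (most-significant first): 71 B3 20 A0 6B 7A 62 58.
Little-endian: lowest address holds the least-significant byte.
So at ascending addresses the bytes are 58 62 7A 6B A0 20 B3 71.

58 62 7A 6B A0 20 B3 71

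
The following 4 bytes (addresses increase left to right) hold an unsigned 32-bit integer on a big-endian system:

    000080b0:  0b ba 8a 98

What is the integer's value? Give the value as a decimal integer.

196774552

Big-endian stores the most-significant byte at the lowest address.
The bytes are already most-significant first: 0x0BBA8A98.
0x0BBA8A98 = 196774552.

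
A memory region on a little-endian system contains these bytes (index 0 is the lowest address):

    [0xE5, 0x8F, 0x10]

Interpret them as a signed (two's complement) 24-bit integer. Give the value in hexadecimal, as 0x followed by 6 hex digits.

0x108FE5

Little-endian: lowest address holds the least-significant byte.
Reassemble most-significant byte first: 10 8F E5 → 0x108FE5.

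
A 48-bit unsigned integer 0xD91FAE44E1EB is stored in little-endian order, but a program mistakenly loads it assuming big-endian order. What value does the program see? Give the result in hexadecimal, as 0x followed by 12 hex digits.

Stored little-endian, the bytes at ascending addresses are EB E1 44 AE 1F D9.
Read back as big-endian, the last byte is least significant, giving 0xEBE144AE1FD9.

0xEBE144AE1FD9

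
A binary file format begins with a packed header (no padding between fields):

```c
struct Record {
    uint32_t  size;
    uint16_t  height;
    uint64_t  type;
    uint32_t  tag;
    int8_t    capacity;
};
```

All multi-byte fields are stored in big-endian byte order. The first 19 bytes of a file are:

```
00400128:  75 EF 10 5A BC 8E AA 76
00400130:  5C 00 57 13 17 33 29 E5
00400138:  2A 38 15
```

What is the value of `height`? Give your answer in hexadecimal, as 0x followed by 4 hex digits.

`height` follows `size` (4 bytes), so it starts at byte offset 4 and occupies 2 bytes.
Bytes at offsets 4..5: BC 8E.
Big-endian stores the most-significant byte at the lowest address.
The bytes are already most-significant first: 0xBC8E.

0xBC8E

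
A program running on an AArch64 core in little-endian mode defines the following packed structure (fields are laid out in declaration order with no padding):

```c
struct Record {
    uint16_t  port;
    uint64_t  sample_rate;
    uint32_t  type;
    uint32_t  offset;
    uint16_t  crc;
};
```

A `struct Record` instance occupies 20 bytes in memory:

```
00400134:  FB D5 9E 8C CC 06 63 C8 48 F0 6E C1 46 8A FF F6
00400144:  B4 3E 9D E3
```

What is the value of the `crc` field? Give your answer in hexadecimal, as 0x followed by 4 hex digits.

0xE39D

`crc` follows `port` (2 B), `sample_rate` (8 B), `type` (4 B), `offset` (4 B), so it starts at offset 2 + 8 + 4 + 4 = 18 and occupies 2 bytes.
Bytes at offsets 18..19: 9D E3.
In little-endian order the low byte comes first in memory.
Reassemble most-significant byte first: E3 9D → 0xE39D.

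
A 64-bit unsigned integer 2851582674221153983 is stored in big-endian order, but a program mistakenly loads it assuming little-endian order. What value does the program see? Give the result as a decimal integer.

2851582674221153983 in 64-bit hexadecimal is 0x2792DB55789C3EBF.
Stored big-endian, the bytes at ascending addresses are 27 92 DB 55 78 9C 3E BF.
Read back as little-endian, the first byte is least significant, giving 0xBF3E9C7855DB9227.
0xBF3E9C7855DB9227 = 13780623950450758183.

13780623950450758183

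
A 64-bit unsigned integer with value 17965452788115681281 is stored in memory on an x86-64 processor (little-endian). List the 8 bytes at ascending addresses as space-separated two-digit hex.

17965452788115681281 in hexadecimal, padded to 64 bits, is 0xF9521C2030AFB001.
Split into bytes (most-significant first): F9 52 1C 20 30 AF B0 01.
Little-endian stores the least-significant byte at the lowest address.
So at ascending addresses the bytes are 01 B0 AF 30 20 1C 52 F9.

01 B0 AF 30 20 1C 52 F9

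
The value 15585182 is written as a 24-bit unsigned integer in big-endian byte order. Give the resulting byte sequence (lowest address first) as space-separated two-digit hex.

15585182 in hexadecimal, padded to 24 bits, is 0xEDCF9E.
Split into bytes (most-significant first): ED CF 9E.
Big-endian stores the most-significant byte at the lowest address.
So the memory order matches the most-significant-first order: ED CF 9E.

ED CF 9E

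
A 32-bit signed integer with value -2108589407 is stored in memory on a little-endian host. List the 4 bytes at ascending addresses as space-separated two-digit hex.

Two's complement of -2108589407 in 32 bits: 2108589407 = 0x7DAE855F; invert → 0x82517AA0; add 1 → 0x82517AA1.
Split into bytes (most-significant first): 82 51 7A A1.
Little-endian: lowest address holds the least-significant byte.
So at ascending addresses the bytes are A1 7A 51 82.

A1 7A 51 82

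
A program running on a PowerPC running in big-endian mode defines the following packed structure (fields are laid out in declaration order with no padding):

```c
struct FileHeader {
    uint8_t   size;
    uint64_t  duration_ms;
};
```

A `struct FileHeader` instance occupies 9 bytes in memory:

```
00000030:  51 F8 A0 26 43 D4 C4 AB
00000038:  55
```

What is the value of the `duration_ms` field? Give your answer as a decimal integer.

`duration_ms` follows `size` (1 byte), so it starts at byte offset 1 and occupies 8 bytes.
Bytes at offsets 1..8: F8 A0 26 43 D4 C4 AB 55.
In big-endian order the high byte comes first in memory.
The bytes are already most-significant first: 0xF8A02643D4C4AB55.
0xF8A02643D4C4AB55 = 17915361390454156117.

17915361390454156117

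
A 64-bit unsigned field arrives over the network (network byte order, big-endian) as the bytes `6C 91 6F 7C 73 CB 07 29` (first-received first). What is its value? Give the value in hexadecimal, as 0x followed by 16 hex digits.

Big-endian stores the most-significant byte at the lowest address.
The bytes are already most-significant first: 0x6C916F7C73CB0729.

0x6C916F7C73CB0729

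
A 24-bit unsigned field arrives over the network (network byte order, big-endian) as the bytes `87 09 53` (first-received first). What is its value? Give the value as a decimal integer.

In big-endian order the high byte comes first in memory.
The bytes are already most-significant first: 0x870953.
0x870953 = 8849747.

8849747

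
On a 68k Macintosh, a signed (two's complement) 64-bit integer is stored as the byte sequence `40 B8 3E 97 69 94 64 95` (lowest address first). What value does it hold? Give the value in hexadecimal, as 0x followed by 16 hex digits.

In big-endian order the high byte comes first in memory.
The bytes are already most-significant first: 0x40B83E9769946495.

0x40B83E9769946495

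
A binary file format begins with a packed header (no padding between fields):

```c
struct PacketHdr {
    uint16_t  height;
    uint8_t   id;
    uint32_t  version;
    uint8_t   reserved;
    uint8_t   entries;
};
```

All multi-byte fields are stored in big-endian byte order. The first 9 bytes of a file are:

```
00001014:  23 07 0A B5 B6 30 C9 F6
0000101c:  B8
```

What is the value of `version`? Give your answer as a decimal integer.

3048616137

`version` follows `height` (2 B), `id` (1 B), so it starts at offset 2 + 1 = 3 and occupies 4 bytes.
Bytes at offsets 3..6: B5 B6 30 C9.
Big-endian stores the most-significant byte at the lowest address.
The bytes are already most-significant first: 0xB5B630C9.
0xB5B630C9 = 3048616137.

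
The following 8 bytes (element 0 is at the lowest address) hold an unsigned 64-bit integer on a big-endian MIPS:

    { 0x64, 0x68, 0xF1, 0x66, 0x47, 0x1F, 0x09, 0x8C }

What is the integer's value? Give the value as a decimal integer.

In big-endian order the high byte comes first in memory.
The bytes are already most-significant first: 0x6468F166471F098C.
0x6468F166471F098C = 7235298222952876428.

7235298222952876428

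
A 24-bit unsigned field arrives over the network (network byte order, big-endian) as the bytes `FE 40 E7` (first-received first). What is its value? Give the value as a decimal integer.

Big-endian: lowest address holds the most-significant byte.
The bytes are already most-significant first: 0xFE40E7.
0xFE40E7 = 16662759.

16662759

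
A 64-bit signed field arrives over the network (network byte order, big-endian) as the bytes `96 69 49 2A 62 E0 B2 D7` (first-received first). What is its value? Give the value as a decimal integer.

Big-endian stores the most-significant byte at the lowest address.
The bytes are already most-significant first: 0x9669492A62E0B2D7.
Top bit is set, so as a signed 64-bit value this is 0x9669492A62E0B2D7 − 2^64 = -7608469649069395241.

-7608469649069395241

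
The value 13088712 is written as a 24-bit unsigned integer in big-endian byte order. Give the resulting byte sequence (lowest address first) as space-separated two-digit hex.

13088712 in hexadecimal, padded to 24 bits, is 0xC7B7C8.
Split into bytes (most-significant first): C7 B7 C8.
Big-endian stores the most-significant byte at the lowest address.
So the memory order matches the most-significant-first order: C7 B7 C8.

C7 B7 C8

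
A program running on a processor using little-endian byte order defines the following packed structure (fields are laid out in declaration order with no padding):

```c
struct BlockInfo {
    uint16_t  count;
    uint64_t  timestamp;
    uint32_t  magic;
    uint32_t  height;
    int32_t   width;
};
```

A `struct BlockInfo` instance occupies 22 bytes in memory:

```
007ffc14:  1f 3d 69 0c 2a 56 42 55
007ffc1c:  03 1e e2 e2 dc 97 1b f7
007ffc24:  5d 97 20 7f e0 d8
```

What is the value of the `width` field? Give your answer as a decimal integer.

`width` follows `count` (2 B), `timestamp` (8 B), `magic` (4 B), `height` (4 B), so it starts at offset 2 + 8 + 4 + 4 = 18 and occupies 4 bytes.
Bytes at offsets 18..21: 20 7F E0 D8.
In little-endian order the low byte comes first in memory.
Reassemble most-significant byte first: D8 E0 7F 20 → 0xD8E07F20.
Top bit is set, so as a signed 32-bit value this is 0xD8E07F20 − 2^32 = -656376032.

-656376032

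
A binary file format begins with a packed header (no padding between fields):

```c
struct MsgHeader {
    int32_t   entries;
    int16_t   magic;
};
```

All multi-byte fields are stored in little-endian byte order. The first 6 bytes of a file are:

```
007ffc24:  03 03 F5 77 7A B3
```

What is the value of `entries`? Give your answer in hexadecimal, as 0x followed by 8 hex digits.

`entries` is the first field, at byte offset 0, occupying 4 bytes.
Bytes at offsets 0..3: 03 03 F5 77.
Little-endian stores the least-significant byte at the lowest address.
Reassemble most-significant byte first: 77 F5 03 03 → 0x77F50303.

0x77F50303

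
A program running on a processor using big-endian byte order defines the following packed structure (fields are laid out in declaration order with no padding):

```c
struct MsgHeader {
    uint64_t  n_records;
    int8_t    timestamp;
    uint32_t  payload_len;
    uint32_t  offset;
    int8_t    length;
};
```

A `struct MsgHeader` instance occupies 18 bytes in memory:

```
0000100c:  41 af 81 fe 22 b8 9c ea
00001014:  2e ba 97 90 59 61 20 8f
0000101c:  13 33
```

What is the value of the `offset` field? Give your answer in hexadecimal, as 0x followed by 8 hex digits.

`offset` follows `n_records` (8 B), `timestamp` (1 B), `payload_len` (4 B), so it starts at offset 8 + 1 + 4 = 13 and occupies 4 bytes.
Bytes at offsets 13..16: 61 20 8F 13.
Big-endian stores the most-significant byte at the lowest address.
The bytes are already most-significant first: 0x61208F13.

0x61208F13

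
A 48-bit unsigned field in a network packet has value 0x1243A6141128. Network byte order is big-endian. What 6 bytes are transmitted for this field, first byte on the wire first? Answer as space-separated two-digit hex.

Split into bytes (most-significant first): 12 43 A6 14 11 28.
In big-endian order the high byte comes first in memory.
So the memory order matches the most-significant-first order: 12 43 A6 14 11 28.

12 43 A6 14 11 28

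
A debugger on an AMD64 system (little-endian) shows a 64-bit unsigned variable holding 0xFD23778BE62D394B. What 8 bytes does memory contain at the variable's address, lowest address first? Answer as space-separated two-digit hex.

Split into bytes (most-significant first): FD 23 77 8B E6 2D 39 4B.
Little-endian: lowest address holds the least-significant byte.
So at ascending addresses the bytes are 4B 39 2D E6 8B 77 23 FD.

4B 39 2D E6 8B 77 23 FD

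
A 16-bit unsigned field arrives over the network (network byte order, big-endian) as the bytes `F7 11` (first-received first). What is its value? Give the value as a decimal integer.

Big-endian: lowest address holds the most-significant byte.
The bytes are already most-significant first: 0xF711.
0xF711 = 63249.

63249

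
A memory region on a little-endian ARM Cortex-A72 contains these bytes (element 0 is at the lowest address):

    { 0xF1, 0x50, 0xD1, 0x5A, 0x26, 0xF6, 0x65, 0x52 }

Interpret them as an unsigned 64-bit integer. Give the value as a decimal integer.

5937422328350724337

Little-endian stores the least-significant byte at the lowest address.
Reassemble most-significant byte first: 52 65 F6 26 5A D1 50 F1 → 0x5265F6265AD150F1.
0x5265F6265AD150F1 = 5937422328350724337.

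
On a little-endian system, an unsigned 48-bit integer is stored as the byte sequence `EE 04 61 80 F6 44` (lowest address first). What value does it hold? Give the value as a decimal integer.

In little-endian order the low byte comes first in memory.
Reassemble most-significant byte first: 44 F6 80 61 04 EE → 0x44F6806104EE.
0x44F6806104EE = 75825506485486.

75825506485486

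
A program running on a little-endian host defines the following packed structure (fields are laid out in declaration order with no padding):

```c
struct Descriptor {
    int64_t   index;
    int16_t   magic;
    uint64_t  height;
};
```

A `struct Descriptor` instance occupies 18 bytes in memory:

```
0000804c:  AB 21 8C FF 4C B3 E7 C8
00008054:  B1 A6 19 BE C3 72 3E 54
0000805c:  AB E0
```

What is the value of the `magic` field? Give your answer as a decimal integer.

`magic` follows `index` (8 bytes), so it starts at byte offset 8 and occupies 2 bytes.
Bytes at offsets 8..9: B1 A6.
Little-endian: lowest address holds the least-significant byte.
Reassemble most-significant byte first: A6 B1 → 0xA6B1.
Top bit is set, so as a signed 16-bit value this is 0xA6B1 − 2^16 = -22863.

-22863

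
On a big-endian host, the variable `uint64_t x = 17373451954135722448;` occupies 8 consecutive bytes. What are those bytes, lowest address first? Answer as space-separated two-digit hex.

F1 1A E6 80 F8 93 69 D0

17373451954135722448 in hexadecimal, padded to 64 bits, is 0xF11AE680F89369D0.
Split into bytes (most-significant first): F1 1A E6 80 F8 93 69 D0.
In big-endian order the high byte comes first in memory.
So the memory order matches the most-significant-first order: F1 1A E6 80 F8 93 69 D0.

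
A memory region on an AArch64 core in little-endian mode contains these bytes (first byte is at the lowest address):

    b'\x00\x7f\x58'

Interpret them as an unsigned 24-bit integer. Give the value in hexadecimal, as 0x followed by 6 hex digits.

Little-endian: lowest address holds the least-significant byte.
Reassemble most-significant byte first: 58 7F 00 → 0x587F00.

0x587F00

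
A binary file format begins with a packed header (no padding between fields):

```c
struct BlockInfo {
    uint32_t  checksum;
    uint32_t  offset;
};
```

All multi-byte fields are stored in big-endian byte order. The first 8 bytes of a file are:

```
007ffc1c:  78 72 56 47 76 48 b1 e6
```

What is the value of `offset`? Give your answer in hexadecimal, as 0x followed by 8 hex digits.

0x7648B1E6

`offset` follows `checksum` (4 bytes), so it starts at byte offset 4 and occupies 4 bytes.
Bytes at offsets 4..7: 76 48 B1 E6.
Big-endian stores the most-significant byte at the lowest address.
The bytes are already most-significant first: 0x7648B1E6.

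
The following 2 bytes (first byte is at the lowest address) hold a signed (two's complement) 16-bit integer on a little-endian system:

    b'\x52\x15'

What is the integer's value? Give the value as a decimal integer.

5458

Little-endian stores the least-significant byte at the lowest address.
Reassemble most-significant byte first: 15 52 → 0x1552.
0x1552 = 5458.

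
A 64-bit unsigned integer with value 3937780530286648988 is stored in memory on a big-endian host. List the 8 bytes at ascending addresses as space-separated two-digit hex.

36 A5 CE 87 6F 2F 5E 9C

3937780530286648988 in hexadecimal, padded to 64 bits, is 0x36A5CE876F2F5E9C.
Split into bytes (most-significant first): 36 A5 CE 87 6F 2F 5E 9C.
Big-endian stores the most-significant byte at the lowest address.
So the memory order matches the most-significant-first order: 36 A5 CE 87 6F 2F 5E 9C.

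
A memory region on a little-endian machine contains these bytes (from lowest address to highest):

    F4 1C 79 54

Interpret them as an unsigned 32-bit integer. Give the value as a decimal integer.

1417223412

In little-endian order the low byte comes first in memory.
Reassemble most-significant byte first: 54 79 1C F4 → 0x54791CF4.
0x54791CF4 = 1417223412.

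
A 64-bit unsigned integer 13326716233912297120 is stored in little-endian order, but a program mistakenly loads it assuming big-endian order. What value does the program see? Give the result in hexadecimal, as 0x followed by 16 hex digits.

13326716233912297120 in 64-bit hexadecimal is 0xB8F201CE88C626A0.
Stored little-endian, the bytes at ascending addresses are A0 26 C6 88 CE 01 F2 B8.
Read back as big-endian, the last byte is least significant, giving 0xA026C688CE01F2B8.

0xA026C688CE01F2B8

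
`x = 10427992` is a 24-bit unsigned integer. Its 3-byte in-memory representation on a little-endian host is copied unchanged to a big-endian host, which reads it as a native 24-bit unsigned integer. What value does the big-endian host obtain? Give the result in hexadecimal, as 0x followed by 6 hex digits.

10427992 in 24-bit hexadecimal is 0x9F1E58.
Stored little-endian, the bytes at ascending addresses are 58 1E 9F.
Read back as big-endian, the last byte is least significant, giving 0x581E9F.

0x581E9F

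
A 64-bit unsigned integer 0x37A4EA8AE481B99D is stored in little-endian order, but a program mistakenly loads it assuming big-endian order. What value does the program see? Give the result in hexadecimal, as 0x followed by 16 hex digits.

0x9DB981E48AEAA437

Stored little-endian, the bytes at ascending addresses are 9D B9 81 E4 8A EA A4 37.
Read back as big-endian, the last byte is least significant, giving 0x9DB981E48AEAA437.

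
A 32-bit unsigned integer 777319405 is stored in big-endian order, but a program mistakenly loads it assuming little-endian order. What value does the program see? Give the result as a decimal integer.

777319405 in 32-bit hexadecimal is 0x2E54F3ED.
Stored big-endian, the bytes at ascending addresses are 2E 54 F3 ED.
Read back as little-endian, the first byte is least significant, giving 0xEDF3542E.
0xEDF3542E = 3992146990.

3992146990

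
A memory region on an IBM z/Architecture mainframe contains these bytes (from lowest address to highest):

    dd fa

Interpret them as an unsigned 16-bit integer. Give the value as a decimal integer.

Big-endian: lowest address holds the most-significant byte.
The bytes are already most-significant first: 0xDDFA.
0xDDFA = 56826.

56826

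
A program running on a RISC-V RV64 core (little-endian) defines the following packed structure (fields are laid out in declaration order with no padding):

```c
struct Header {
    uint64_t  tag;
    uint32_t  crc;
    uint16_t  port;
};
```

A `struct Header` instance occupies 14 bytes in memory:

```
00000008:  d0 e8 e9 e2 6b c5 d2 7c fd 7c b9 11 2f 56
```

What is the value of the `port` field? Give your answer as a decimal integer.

`port` follows `tag` (8 B), `crc` (4 B), so it starts at offset 8 + 4 = 12 and occupies 2 bytes.
Bytes at offsets 12..13: 2F 56.
Little-endian stores the least-significant byte at the lowest address.
Reassemble most-significant byte first: 56 2F → 0x562F.
0x562F = 22063.

22063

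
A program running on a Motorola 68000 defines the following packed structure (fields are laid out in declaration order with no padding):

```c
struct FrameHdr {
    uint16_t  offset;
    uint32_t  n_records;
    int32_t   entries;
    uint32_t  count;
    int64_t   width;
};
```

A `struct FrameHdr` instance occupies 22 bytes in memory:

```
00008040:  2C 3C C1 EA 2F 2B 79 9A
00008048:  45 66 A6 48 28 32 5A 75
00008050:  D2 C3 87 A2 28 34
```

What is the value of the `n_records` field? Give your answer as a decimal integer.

`n_records` follows `offset` (2 bytes), so it starts at byte offset 2 and occupies 4 bytes.
Bytes at offsets 2..5: C1 EA 2F 2B.
In big-endian order the high byte comes first in memory.
The bytes are already most-significant first: 0xC1EA2F2B.
0xC1EA2F2B = 3253350187.

3253350187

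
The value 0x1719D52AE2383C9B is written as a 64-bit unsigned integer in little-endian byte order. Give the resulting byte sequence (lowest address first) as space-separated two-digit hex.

9B 3C 38 E2 2A D5 19 17

Split into bytes (most-significant first): 17 19 D5 2A E2 38 3C 9B.
Little-endian: lowest address holds the least-significant byte.
So at ascending addresses the bytes are 9B 3C 38 E2 2A D5 19 17.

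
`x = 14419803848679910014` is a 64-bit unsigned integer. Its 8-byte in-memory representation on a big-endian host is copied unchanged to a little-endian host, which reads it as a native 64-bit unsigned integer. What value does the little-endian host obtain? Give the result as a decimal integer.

14419803848679910014 in 64-bit hexadecimal is 0xC81D6F3373606A7E.
Stored big-endian, the bytes at ascending addresses are C8 1D 6F 33 73 60 6A 7E.
Read back as little-endian, the first byte is least significant, giving 0x7E6A6073336F1DC8.
0x7E6A6073336F1DC8 = 9109199244210675144.

9109199244210675144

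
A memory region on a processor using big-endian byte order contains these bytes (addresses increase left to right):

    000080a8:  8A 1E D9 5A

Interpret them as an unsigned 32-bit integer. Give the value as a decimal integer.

In big-endian order the high byte comes first in memory.
The bytes are already most-significant first: 0x8A1ED95A.
0x8A1ED95A = 2317277530.

2317277530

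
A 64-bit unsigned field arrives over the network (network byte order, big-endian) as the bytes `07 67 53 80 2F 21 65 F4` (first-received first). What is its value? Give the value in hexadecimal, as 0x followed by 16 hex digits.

Big-endian: lowest address holds the most-significant byte.
The bytes are already most-significant first: 0x076753802F2165F4.

0x076753802F2165F4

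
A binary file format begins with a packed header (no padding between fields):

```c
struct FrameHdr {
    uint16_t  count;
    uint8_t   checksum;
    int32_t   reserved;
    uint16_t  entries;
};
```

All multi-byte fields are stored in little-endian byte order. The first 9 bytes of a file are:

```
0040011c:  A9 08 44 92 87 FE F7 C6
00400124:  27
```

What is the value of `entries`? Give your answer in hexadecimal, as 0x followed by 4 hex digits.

0x27C6

`entries` follows `count` (2 B), `checksum` (1 B), `reserved` (4 B), so it starts at offset 2 + 1 + 4 = 7 and occupies 2 bytes.
Bytes at offsets 7..8: C6 27.
Little-endian: lowest address holds the least-significant byte.
Reassemble most-significant byte first: 27 C6 → 0x27C6.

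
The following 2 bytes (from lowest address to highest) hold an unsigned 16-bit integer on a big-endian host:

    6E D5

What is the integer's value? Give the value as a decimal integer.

Big-endian stores the most-significant byte at the lowest address.
The bytes are already most-significant first: 0x6ED5.
0x6ED5 = 28373.

28373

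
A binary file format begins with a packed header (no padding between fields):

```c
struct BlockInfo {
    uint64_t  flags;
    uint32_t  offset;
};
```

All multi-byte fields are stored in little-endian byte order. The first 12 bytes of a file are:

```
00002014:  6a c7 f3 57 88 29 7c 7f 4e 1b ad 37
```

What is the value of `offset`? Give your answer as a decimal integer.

934091598

`offset` follows `flags` (8 bytes), so it starts at byte offset 8 and occupies 4 bytes.
Bytes at offsets 8..11: 4E 1B AD 37.
Little-endian stores the least-significant byte at the lowest address.
Reassemble most-significant byte first: 37 AD 1B 4E → 0x37AD1B4E.
0x37AD1B4E = 934091598.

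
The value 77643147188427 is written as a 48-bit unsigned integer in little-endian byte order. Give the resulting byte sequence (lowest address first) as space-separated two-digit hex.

CB 18 35 B4 9D 46

77643147188427 in hexadecimal, padded to 48 bits, is 0x469DB43518CB.
Split into bytes (most-significant first): 46 9D B4 35 18 CB.
Little-endian: lowest address holds the least-significant byte.
So at ascending addresses the bytes are CB 18 35 B4 9D 46.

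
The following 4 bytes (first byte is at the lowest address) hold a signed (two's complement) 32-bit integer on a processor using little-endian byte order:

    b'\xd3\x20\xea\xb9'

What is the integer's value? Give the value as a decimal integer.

-1175838509

Little-endian: lowest address holds the least-significant byte.
Reassemble most-significant byte first: B9 EA 20 D3 → 0xB9EA20D3.
Top bit is set, so as a signed 32-bit value this is 0xB9EA20D3 − 2^32 = -1175838509.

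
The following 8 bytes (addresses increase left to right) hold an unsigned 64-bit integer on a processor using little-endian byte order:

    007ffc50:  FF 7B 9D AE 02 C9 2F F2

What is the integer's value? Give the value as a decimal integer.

17451388094440635391

Little-endian stores the least-significant byte at the lowest address.
Reassemble most-significant byte first: F2 2F C9 02 AE 9D 7B FF → 0xF22FC902AE9D7BFF.
0xF22FC902AE9D7BFF = 17451388094440635391.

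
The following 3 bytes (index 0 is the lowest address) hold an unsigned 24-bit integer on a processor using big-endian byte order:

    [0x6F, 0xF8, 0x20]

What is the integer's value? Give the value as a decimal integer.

7338016

In big-endian order the high byte comes first in memory.
The bytes are already most-significant first: 0x6FF820.
0x6FF820 = 7338016.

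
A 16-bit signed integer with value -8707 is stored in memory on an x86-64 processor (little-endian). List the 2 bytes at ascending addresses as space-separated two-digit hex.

FD DD

Two's complement of -8707 in 16 bits: 8707 = 0x2203; invert → 0xDDFC; add 1 → 0xDDFD.
Split into bytes (most-significant first): DD FD.
Little-endian stores the least-significant byte at the lowest address.
So at ascending addresses the bytes are FD DD.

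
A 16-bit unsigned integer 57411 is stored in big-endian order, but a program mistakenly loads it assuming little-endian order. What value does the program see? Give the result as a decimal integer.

17376

57411 in 16-bit hexadecimal is 0xE043.
Stored big-endian, the bytes at ascending addresses are E0 43.
Read back as little-endian, the first byte is least significant, giving 0x43E0.
0x43E0 = 17376.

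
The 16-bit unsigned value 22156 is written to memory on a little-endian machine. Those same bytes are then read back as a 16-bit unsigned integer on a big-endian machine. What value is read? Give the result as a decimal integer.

22156 in 16-bit hexadecimal is 0x568C.
Stored little-endian, the bytes at ascending addresses are 8C 56.
Read back as big-endian, the last byte is least significant, giving 0x8C56.
0x8C56 = 35926.

35926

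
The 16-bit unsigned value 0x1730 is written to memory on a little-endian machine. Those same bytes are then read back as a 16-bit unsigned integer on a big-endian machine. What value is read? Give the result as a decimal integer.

Stored little-endian, the bytes at ascending addresses are 30 17.
Read back as big-endian, the last byte is least significant, giving 0x3017.
0x3017 = 12311.

12311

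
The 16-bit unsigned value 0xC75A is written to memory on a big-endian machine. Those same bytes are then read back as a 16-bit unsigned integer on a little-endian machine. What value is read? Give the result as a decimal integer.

Stored big-endian, the bytes at ascending addresses are C7 5A.
Read back as little-endian, the first byte is least significant, giving 0x5AC7.
0x5AC7 = 23239.

23239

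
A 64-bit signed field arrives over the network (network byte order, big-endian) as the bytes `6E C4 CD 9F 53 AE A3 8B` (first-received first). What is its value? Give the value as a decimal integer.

7981730523794809739

Big-endian: lowest address holds the most-significant byte.
The bytes are already most-significant first: 0x6EC4CD9F53AEA38B.
0x6EC4CD9F53AEA38B = 7981730523794809739.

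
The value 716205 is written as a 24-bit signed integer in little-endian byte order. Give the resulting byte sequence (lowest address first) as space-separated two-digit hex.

716205 in hexadecimal, padded to 24 bits, is 0x0AEDAD.
Split into bytes (most-significant first): 0A ED AD.
Little-endian: lowest address holds the least-significant byte.
So at ascending addresses the bytes are AD ED 0A.

AD ED 0A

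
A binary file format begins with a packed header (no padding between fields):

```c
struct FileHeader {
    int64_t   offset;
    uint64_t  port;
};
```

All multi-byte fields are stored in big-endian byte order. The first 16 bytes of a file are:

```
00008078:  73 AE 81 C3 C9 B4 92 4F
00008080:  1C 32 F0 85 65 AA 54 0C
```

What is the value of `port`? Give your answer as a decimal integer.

`port` follows `offset` (8 bytes), so it starts at byte offset 8 and occupies 8 bytes.
Bytes at offsets 8..15: 1C 32 F0 85 65 AA 54 0C.
Big-endian: lowest address holds the most-significant byte.
The bytes are already most-significant first: 0x1C32F08565AA540C.
0x1C32F08565AA540C = 2031950837624493068.

2031950837624493068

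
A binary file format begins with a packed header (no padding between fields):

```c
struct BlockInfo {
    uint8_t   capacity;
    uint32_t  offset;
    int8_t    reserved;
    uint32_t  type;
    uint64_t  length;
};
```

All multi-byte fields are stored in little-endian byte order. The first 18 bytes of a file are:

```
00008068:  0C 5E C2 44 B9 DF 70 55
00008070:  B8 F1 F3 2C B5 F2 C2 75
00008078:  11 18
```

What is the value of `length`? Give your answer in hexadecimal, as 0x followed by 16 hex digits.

0x181175C2F2B52CF3

`length` follows `capacity` (1 B), `offset` (4 B), `reserved` (1 B), `type` (4 B), so it starts at offset 1 + 4 + 1 + 4 = 10 and occupies 8 bytes.
Bytes at offsets 10..17: F3 2C B5 F2 C2 75 11 18.
In little-endian order the low byte comes first in memory.
Reassemble most-significant byte first: 18 11 75 C2 F2 B5 2C F3 → 0x181175C2F2B52CF3.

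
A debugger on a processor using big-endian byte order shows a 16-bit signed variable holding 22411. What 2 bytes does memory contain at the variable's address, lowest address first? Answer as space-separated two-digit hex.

22411 in hexadecimal, padded to 16 bits, is 0x578B.
Split into bytes (most-significant first): 57 8B.
Big-endian stores the most-significant byte at the lowest address.
So the memory order matches the most-significant-first order: 57 8B.

57 8B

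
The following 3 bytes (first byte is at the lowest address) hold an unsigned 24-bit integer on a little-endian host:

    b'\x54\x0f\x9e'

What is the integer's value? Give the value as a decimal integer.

10358612

Little-endian stores the least-significant byte at the lowest address.
Reassemble most-significant byte first: 9E 0F 54 → 0x9E0F54.
0x9E0F54 = 10358612.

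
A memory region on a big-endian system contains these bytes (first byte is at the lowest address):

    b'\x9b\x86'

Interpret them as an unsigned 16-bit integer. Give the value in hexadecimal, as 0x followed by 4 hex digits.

In big-endian order the high byte comes first in memory.
The bytes are already most-significant first: 0x9B86.

0x9B86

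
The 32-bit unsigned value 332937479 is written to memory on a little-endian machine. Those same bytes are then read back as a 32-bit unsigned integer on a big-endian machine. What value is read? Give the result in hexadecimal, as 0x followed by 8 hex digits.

0x0739D813

332937479 in 32-bit hexadecimal is 0x13D83907.
Stored little-endian, the bytes at ascending addresses are 07 39 D8 13.
Read back as big-endian, the last byte is least significant, giving 0x0739D813.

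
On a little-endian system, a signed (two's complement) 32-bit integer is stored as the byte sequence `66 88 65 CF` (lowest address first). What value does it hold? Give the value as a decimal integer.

-815429530

In little-endian order the low byte comes first in memory.
Reassemble most-significant byte first: CF 65 88 66 → 0xCF658866.
Top bit is set, so as a signed 32-bit value this is 0xCF658866 − 2^32 = -815429530.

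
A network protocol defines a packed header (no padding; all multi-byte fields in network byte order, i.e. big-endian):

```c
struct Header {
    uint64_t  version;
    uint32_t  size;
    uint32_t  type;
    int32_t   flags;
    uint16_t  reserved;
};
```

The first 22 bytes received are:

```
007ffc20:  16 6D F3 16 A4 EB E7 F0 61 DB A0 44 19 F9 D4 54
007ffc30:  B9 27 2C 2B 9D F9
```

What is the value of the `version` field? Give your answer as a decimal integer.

`version` is the first field, at byte offset 0, occupying 8 bytes.
Bytes at offsets 0..7: 16 6D F3 16 A4 EB E7 F0.
Big-endian stores the most-significant byte at the lowest address.
The bytes are already most-significant first: 0x166DF316A4EBE7F0.
0x166DF316A4EBE7F0 = 1616215119877629936.

1616215119877629936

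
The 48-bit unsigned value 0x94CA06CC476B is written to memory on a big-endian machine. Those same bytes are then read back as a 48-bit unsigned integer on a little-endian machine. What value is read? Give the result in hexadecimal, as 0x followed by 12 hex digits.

0x6B47CC06CA94

Stored big-endian, the bytes at ascending addresses are 94 CA 06 CC 47 6B.
Read back as little-endian, the first byte is least significant, giving 0x6B47CC06CA94.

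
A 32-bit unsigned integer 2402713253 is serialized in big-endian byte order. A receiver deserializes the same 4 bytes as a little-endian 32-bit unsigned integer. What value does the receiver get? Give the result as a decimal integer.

2402713253 in 32-bit hexadecimal is 0x8F367EA5.
Stored big-endian, the bytes at ascending addresses are 8F 36 7E A5.
Read back as little-endian, the first byte is least significant, giving 0xA57E368F.
0xA57E368F = 2776512143.

2776512143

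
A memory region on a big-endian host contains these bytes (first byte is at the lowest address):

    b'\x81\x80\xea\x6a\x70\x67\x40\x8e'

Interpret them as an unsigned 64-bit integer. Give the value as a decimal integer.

9331716170784915598

Big-endian: lowest address holds the most-significant byte.
The bytes are already most-significant first: 0x8180EA6A7067408E.
0x8180EA6A7067408E = 9331716170784915598.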